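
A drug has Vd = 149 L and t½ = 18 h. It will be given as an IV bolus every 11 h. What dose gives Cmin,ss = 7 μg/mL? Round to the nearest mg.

τ/t½ = 11/18 ≈ 0.61111, so f = (1/2)^(11/18) ≈ 0.654692.
Cmin,ss = (D/Vd)·f/(1−f), so D = Cmin,ss·Vd·(1−f)/f.
D = 7 × 149 × (1−f)/f ≈ 7 × 149 × 0.52744 ≈ 550.12 mg.

550 mg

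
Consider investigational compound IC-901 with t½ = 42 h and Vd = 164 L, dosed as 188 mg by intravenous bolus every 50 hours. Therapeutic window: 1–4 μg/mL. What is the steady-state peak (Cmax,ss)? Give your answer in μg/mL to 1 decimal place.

2.0 μg/mL

Over one 50-h interval, 50/42 ≈ 1.1905 half-lives elapse, leaving f ≈ 0.4382 of each dose.
Accumulation ratio R = 1/(1 − f) ≈ 1/0.5618 ≈ 1.7800.
Each bolus raises the concentration by D/Vd = 188/164 ≈ 1.146 μg/mL.
Cmax,ss = C₀/(1 − f) ≈ 1.146/0.5618 ≈ 2.040 μg/mL.
Peak 2.0 μg/mL vs MTC 4 μg/mL: below toxic threshold.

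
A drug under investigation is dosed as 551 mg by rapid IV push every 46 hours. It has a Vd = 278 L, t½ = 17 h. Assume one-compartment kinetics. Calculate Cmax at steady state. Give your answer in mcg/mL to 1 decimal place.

2.3 mcg/mL

Over one 46-h interval, 46/17 ≈ 2.7059 half-lives elapse, leaving f ≈ 0.1533 of each dose.
At steady state, accumulation factor R = 1/(1 − e^(−kτ)) ≈ 1.1811.
Each bolus raises the concentration by D/Vd = 551/278 ≈ 1.982 mcg/mL.
Steady-state peak Cmax,ss = C₀·R ≈ 1.982 × 1.1811 ≈ 2.341 mcg/mL.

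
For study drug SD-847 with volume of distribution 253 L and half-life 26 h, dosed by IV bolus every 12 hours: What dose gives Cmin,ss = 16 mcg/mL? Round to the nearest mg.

1526 mg

τ/t½ = 12/26 ≈ 0.46154, so f = (1/2)^(12/26) ≈ 0.726211.
Cmin,ss = (D/Vd)·f/(1−f), so D = Cmin,ss·Vd·(1−f)/f.
D = 16 × 253 × (1−f)/f ≈ 16 × 253 × 0.37701 ≈ 1526.14 mg.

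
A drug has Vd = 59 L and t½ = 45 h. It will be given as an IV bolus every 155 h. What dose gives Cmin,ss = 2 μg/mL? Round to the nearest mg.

τ/t½ = 155/45 ≈ 3.4444, so f = (1/2)^(155/45) ≈ 0.091858.
Cmin,ss = (D/Vd)·f/(1−f), so D = Cmin,ss·Vd·(1−f)/f.
D = 2 × 59 × (1−f)/f ≈ 2 × 59 × 9.88637 ≈ 1166.59 mg.

1167 mg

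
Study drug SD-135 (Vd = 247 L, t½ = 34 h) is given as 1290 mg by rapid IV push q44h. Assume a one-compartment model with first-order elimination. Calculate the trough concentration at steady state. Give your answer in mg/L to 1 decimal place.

Over one 44-h interval, 44/34 ≈ 1.2941 half-lives elapse, leaving f ≈ 0.4078 of each dose.
Each bolus raises the concentration by D/Vd = 1290/247 ≈ 5.223 mg/L.
Steady-state trough Cmin,ss = C₀·f/(1−f) ≈ 5.223 × 0.4078/0.5922 ≈ 3.597 mg/L.

3.6 mg/L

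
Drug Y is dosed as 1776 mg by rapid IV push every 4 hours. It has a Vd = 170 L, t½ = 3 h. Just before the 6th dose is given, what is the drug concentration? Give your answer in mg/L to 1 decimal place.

f = (1/2)^(τ/t½) = (1/2)^(4/3) ≈ 0.3969.
C₀ = D/Vd = 1776/170 ≈ 10.447 mg/L.
Before the 6th dose, 5 doses have been given. Superposition: Cmin = C₀·(f + f² + … + f^5).
≈ 10.447 × (0.3969 + 0.1575 + 0.0625 + 0.0248 + 0.0098) ≈ 10.447 × 0.6515 ≈ 6.806 mg/L.

6.8 mg/L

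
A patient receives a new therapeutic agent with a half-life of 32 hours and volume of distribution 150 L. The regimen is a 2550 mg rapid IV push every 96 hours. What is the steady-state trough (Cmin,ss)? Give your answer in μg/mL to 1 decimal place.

τ = 96 h = 3 half-lives, so f = (1/2)^3 = 0.125.
Accumulation ratio R = 1/(1 − f) = 1/0.875 = 8/7.
Single-dose peak C₀ = D/Vd = 2550/150 = 17 μg/mL.
Steady-state peak Cmax,ss = C₀·R = 17 × 8/7 ≈ 19.429 μg/mL.
Steady-state trough Cmin,ss = Cmax,ss·f ≈ 19.429 × 0.125 ≈ 2.429 μg/mL.

2.4 μg/mL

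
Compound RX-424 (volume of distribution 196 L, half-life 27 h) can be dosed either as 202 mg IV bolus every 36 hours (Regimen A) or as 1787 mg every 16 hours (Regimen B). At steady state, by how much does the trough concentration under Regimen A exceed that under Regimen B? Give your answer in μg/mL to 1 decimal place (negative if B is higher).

Regimen A: f = (1/2)^(36/27) ≈ 0.3969; Cmin,ss = (202/196)·f/(1−f) ≈ 0.678 μg/mL.
Regimen B: f = (1/2)^(16/27) ≈ 0.6632; Cmin,ss = (1787/196)·f/(1−f) ≈ 17.953 μg/mL.
Difference ≈ 0.678 − 17.953 ≈ -17.275 μg/mL.

-17.3 μg/mL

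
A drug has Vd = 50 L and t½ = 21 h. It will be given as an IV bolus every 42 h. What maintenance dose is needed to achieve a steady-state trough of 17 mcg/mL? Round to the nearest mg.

τ/t½ = 42/21 ≈ 2, so f = (1/2)^(42/21) ≈ 0.250000.
Cmin,ss = (D/Vd)·f/(1−f), so D = Cmin,ss·Vd·(1−f)/f.
D = 17 × 50 × (1−f)/f ≈ 17 × 50 × 3.00000 ≈ 2550.00 mg.

2550 mg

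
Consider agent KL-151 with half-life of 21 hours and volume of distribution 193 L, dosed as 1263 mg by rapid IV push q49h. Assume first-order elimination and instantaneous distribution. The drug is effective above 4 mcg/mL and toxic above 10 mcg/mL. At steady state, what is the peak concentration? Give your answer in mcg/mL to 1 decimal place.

k = ln2/t½ = ln2/21 ≈ 0.033007 h⁻¹; fraction remaining f = e^(−kτ) = e^(−0.033007×49) ≈ 0.1984.
At steady state, accumulation factor R = 1/(1 − e^(−kτ)) ≈ 1.2475.
Single-dose peak C₀ = D/Vd = 1263/193 ≈ 6.544 mcg/mL.
Steady-state peak Cmax,ss = C₀·R ≈ 6.544 × 1.2475 ≈ 8.164 mcg/mL.
Peak 8.2 mcg/mL vs MTC 10 mcg/mL: below toxic threshold.

8.2 mcg/mL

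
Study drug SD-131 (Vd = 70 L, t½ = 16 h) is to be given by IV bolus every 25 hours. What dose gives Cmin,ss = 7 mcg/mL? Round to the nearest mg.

957 mg

τ/t½ = 25/16 ≈ 1.5625, so f = (1/2)^(25/16) ≈ 0.338564.
Cmin,ss = (D/Vd)·f/(1−f), so D = Cmin,ss·Vd·(1−f)/f.
D = 7 × 70 × (1−f)/f ≈ 7 × 70 × 1.95365 ≈ 957.29 mg.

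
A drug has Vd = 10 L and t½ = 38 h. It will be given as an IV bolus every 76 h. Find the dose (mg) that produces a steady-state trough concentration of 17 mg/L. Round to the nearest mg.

510 mg

τ/t½ = 76/38 ≈ 2, so f = (1/2)^(76/38) ≈ 0.250000.
Cmin,ss = (D/Vd)·f/(1−f), so D = Cmin,ss·Vd·(1−f)/f.
D = 17 × 10 × (1−f)/f ≈ 17 × 10 × 3.00000 ≈ 510.00 mg.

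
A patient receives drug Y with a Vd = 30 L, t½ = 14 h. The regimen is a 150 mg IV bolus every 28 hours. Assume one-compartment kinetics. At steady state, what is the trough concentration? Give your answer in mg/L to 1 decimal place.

1.7 mg/L

The dosing interval is 2 half-lives, so f = 2^(−2) = 0.25.
At steady state, R = 1/(1 − 0.25) = 4/3.
Single-dose peak C₀ = D/Vd = 150/30 = 5 mg/L.
Steady-state peak Cmax,ss = C₀·R = 5 × 4/3 ≈ 6.667 mg/L.
Steady-state trough Cmin,ss = Cmax,ss·f ≈ 6.667 × 0.25 ≈ 1.667 mg/L.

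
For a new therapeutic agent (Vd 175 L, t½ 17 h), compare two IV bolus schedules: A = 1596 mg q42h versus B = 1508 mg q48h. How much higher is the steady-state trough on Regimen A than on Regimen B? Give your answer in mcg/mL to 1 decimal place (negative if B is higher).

Regimen A: f = (1/2)^(42/17) ≈ 0.1804; Cmin,ss = (1596/175)·f/(1−f) ≈ 2.007 mcg/mL.
Regimen B: f = (1/2)^(48/17) ≈ 0.1413; Cmin,ss = (1508/175)·f/(1−f) ≈ 1.418 mcg/mL.
Difference ≈ 2.007 − 1.418 ≈ 0.589 mcg/mL.

0.6 mcg/mL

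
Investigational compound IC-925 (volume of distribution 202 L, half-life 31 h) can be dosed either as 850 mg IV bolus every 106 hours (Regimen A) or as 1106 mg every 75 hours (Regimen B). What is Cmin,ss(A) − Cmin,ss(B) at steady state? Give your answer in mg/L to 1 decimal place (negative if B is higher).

-0.8 mg/L

Regimen A: f = (1/2)^(106/31) ≈ 0.0935; Cmin,ss = (850/202)·f/(1−f) ≈ 0.434 mg/L.
Regimen B: f = (1/2)^(75/31) ≈ 0.1869; Cmin,ss = (1106/202)·f/(1−f) ≈ 1.259 mg/L.
Difference ≈ 0.434 − 1.259 ≈ -0.825 mg/L.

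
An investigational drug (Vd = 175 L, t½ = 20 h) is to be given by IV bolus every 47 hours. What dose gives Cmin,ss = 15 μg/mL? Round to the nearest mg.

τ/t½ = 47/20 ≈ 2.35, so f = (1/2)^(47/20) ≈ 0.196146.
Cmin,ss = (D/Vd)·f/(1−f), so D = Cmin,ss·Vd·(1−f)/f.
D = 15 × 175 × (1−f)/f ≈ 15 × 175 × 4.09824 ≈ 10757.88 mg.

10758 mg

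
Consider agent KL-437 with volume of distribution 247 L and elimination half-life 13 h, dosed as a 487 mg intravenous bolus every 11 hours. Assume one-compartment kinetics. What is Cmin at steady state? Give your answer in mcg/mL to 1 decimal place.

Over one 11-h interval, 11/13 ≈ 0.84615 half-lives elapse, leaving f ≈ 0.5563 of each dose.
Each bolus raises the concentration by D/Vd = 487/247 ≈ 1.972 mcg/mL.
Steady-state trough Cmin,ss = C₀·f/(1−f) ≈ 1.972 × 0.5563/0.4437 ≈ 2.472 mcg/mL.

2.5 mcg/mL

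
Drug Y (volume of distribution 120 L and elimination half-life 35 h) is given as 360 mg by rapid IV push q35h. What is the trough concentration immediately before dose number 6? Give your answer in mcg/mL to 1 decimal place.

f = (1/2)^(τ/t½) = (1/2)^(35/35) ≈ 0.5000.
C₀ = D/Vd = 360/120 ≈ 3.000 mcg/mL.
Before the 6th dose, 5 doses have been given. Superposition: Cmin = C₀·(f + f² + … + f^5).
≈ 3.000 × (0.5000 + 0.2500 + 0.1250 + 0.0625 + 0.0313) ≈ 3.000 × 0.9688 ≈ 2.906 mcg/mL.

2.9 mcg/mL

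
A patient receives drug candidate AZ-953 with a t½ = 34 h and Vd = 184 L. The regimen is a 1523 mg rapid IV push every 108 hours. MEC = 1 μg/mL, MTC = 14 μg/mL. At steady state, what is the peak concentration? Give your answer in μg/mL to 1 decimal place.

τ/t½ = 108/34 ≈ 3.1765, so fraction remaining f = (1/2)^(108/34) ≈ 0.1106.
Accumulation ratio R = 1/(1 − f) ≈ 1/0.8894 ≈ 1.1244.
Single-dose peak C₀ = D/Vd = 1523/184 ≈ 8.277 μg/mL.
Steady-state peak Cmax,ss = C₀·R ≈ 8.277 × 1.1244 ≈ 9.307 μg/mL.
Peak 9.3 μg/mL vs MTC 14 μg/mL: below toxic threshold.

9.3 μg/mL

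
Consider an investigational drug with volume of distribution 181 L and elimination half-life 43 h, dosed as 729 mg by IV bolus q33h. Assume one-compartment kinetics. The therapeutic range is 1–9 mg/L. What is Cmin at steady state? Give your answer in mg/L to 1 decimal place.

5.7 mg/L

k = ln2/t½ = ln2/43 ≈ 0.016120 h⁻¹; fraction remaining f = e^(−kτ) = e^(−0.016120×33) ≈ 0.5875.
At steady state, accumulation factor R = 1/(1 − e^(−kτ)) ≈ 2.4242.
Single-dose peak C₀ = D/Vd = 729/181 ≈ 4.028 mg/L.
Cmax,ss = C₀/(1 − f) ≈ 4.028/0.4125 ≈ 9.765 mg/L.
One interval later, Cmin,ss = Cmax,ss·e^(−kτ) ≈ 9.765 × 0.5875 ≈ 5.737 mg/L.
Trough 5.7 mg/L vs MEC 1 mg/L: adequate.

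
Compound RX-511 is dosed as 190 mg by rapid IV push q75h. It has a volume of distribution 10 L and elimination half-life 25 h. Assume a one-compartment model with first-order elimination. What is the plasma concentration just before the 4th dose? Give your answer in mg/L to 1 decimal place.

2.7 mg/L

f = (1/2)^(τ/t½) = (1/2)^(75/25) ≈ 0.1250.
C₀ = D/Vd = 190/10 ≈ 19.000 mg/L.
Before the 4th dose, 3 doses have been given. Superposition: Cmin = C₀·(f + f² + … + f^3).
≈ 19.000 × (0.1250 + 0.0156 + 0.0020) ≈ 19.000 × 0.1426 ≈ 2.709 mg/L.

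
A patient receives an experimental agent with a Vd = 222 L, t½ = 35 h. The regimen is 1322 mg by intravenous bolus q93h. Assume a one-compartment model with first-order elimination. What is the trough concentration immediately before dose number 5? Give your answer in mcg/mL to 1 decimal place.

1.1 mcg/mL

f = (1/2)^(τ/t½) = (1/2)^(93/35) ≈ 0.1585.
C₀ = D/Vd = 1322/222 ≈ 5.955 mcg/mL.
Before the 5th dose, 4 doses have been given. Superposition: Cmin = C₀·(f + f² + … + f^4).
≈ 5.955 × (0.1585 + 0.0251 + 0.0040 + 0.0006) ≈ 5.955 × 0.1882 ≈ 1.121 mcg/mL.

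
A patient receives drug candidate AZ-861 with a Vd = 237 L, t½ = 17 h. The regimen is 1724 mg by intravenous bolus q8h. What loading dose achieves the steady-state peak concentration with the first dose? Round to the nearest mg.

f = (1/2)^(8/17) ≈ 0.721670; accumulation ratio R = 1/(1−f) ≈ 3.59286.
Loading dose to hit Cmax,ss on first dose: D_load = D_maint·R ≈ 1724 × 3.59286 ≈ 6194.09 mg.

6194 mg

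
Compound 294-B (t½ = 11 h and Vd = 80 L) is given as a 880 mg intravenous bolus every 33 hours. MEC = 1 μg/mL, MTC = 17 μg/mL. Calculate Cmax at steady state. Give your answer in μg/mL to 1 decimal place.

τ = 33 h = 3 half-lives, so f = (1/2)^3 = 0.125.
Accumulation ratio R = 1/(1 − f) = 1/0.875 = 8/7.
Single-dose peak C₀ = D/Vd = 880/80 = 11 μg/mL.
Steady-state peak Cmax,ss = C₀·R = 11 × 8/7 ≈ 12.571 μg/mL.
Peak 12.6 μg/mL vs MTC 17 μg/mL: below toxic threshold.

12.6 μg/mL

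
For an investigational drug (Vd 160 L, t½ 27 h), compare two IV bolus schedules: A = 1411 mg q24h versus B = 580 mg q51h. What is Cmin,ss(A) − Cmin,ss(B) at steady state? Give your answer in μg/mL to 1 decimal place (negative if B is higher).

Regimen A: f = (1/2)^(24/27) ≈ 0.5400; Cmin,ss = (1411/160)·f/(1−f) ≈ 10.352 μg/mL.
Regimen B: f = (1/2)^(51/27) ≈ 0.2700; Cmin,ss = (580/160)·f/(1−f) ≈ 1.341 μg/mL.
Difference ≈ 10.352 − 1.341 ≈ 9.011 μg/mL.

9.0 μg/mL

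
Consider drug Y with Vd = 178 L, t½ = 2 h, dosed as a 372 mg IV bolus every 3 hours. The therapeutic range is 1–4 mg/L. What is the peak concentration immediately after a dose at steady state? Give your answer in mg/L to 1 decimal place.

Over one 3-h interval, 3/2 ≈ 1.5 half-lives elapse, leaving f ≈ 0.3536 of each dose.
Accumulation ratio R = 1/(1 − f) ≈ 1/0.6464 ≈ 1.5470.
Single-dose peak C₀ = D/Vd = 372/178 ≈ 2.090 mg/L.
Cmax,ss = C₀/(1 − f) ≈ 2.090/0.6464 ≈ 3.233 mg/L.
Peak 3.2 mg/L vs MTC 4 mg/L: below toxic threshold.

3.2 mg/L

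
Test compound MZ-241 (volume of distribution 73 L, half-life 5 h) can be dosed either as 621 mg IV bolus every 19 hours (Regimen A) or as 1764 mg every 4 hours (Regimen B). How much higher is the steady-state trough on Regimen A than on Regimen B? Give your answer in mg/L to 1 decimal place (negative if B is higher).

Regimen A: f = (1/2)^(19/5) ≈ 0.0718; Cmin,ss = (621/73)·f/(1−f) ≈ 0.658 mg/L.
Regimen B: f = (1/2)^(4/5) ≈ 0.5743; Cmin,ss = (1764/73)·f/(1−f) ≈ 32.599 mg/L.
Difference ≈ 0.658 − 32.599 ≈ -31.941 mg/L.

-31.9 mg/L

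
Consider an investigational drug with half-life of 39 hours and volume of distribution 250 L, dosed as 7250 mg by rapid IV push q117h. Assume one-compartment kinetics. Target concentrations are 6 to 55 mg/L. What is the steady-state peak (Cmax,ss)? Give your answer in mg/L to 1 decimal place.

33.1 mg/L

The dosing interval is 3 half-lives, so f = 2^(−3) = 0.125.
Accumulation ratio R = 1/(1 − f) = 1/0.875 = 8/7.
Single-dose peak C₀ = D/Vd = 7250/250 = 29 mg/L.
Steady-state peak Cmax,ss = C₀·R = 29 × 8/7 ≈ 33.143 mg/L.
Peak 33.1 mg/L vs MTC 55 mg/L: below toxic threshold.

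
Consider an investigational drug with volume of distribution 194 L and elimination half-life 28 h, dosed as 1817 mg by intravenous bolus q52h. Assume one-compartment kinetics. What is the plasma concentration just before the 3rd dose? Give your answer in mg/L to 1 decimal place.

3.3 mg/L

f = (1/2)^(τ/t½) = (1/2)^(52/28) ≈ 0.2760.
C₀ = D/Vd = 1817/194 ≈ 9.366 mg/L.
Before the 3rd dose, 2 doses have been given. Superposition: Cmin = C₀·(f + f²).
≈ 9.366 × (0.2760 + 0.0762) ≈ 9.366 × 0.3522 ≈ 3.299 mg/L.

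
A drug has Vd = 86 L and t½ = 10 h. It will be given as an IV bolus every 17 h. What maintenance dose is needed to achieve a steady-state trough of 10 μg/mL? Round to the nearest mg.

τ/t½ = 17/10 ≈ 1.7, so f = (1/2)^(17/10) ≈ 0.307786.
Cmin,ss = (D/Vd)·f/(1−f), so D = Cmin,ss·Vd·(1−f)/f.
D = 10 × 86 × (1−f)/f ≈ 10 × 86 × 2.24901 ≈ 1934.15 mg.

1934 mg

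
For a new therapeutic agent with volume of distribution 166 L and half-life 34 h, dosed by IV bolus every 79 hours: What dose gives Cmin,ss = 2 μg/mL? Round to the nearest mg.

1330 mg

τ/t½ = 79/34 ≈ 2.3235, so f = (1/2)^(79/34) ≈ 0.199778.
Cmin,ss = (D/Vd)·f/(1−f), so D = Cmin,ss·Vd·(1−f)/f.
D = 2 × 166 × (1−f)/f ≈ 2 × 166 × 4.00556 ≈ 1329.85 mg.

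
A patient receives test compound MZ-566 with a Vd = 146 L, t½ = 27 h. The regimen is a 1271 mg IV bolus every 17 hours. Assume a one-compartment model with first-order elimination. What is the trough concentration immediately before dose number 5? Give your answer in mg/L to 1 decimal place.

13.1 mg/L

f = (1/2)^(τ/t½) = (1/2)^(17/27) ≈ 0.6463.
C₀ = D/Vd = 1271/146 ≈ 8.705 mg/L.
Before the 5th dose, 4 doses have been given. Superposition: Cmin = C₀·(f + f² + … + f^4).
≈ 8.705 × (0.6463 + 0.4177 + 0.2700 + 0.1745) ≈ 8.705 × 1.5085 ≈ 13.131 mg/L.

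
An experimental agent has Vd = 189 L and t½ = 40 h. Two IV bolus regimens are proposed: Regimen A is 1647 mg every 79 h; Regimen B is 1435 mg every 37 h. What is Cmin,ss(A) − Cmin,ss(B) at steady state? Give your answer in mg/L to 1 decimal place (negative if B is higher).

-5.5 mg/L

Regimen A: f = (1/2)^(79/40) ≈ 0.2544; Cmin,ss = (1647/189)·f/(1−f) ≈ 2.973 mg/L.
Regimen B: f = (1/2)^(37/40) ≈ 0.5267; Cmin,ss = (1435/189)·f/(1−f) ≈ 8.449 mg/L.
Difference ≈ 2.973 − 8.449 ≈ -5.476 mg/L.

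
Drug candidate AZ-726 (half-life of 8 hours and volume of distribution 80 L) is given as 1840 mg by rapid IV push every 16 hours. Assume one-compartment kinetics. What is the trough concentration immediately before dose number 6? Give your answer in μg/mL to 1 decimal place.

f = (1/2)^(τ/t½) = (1/2)^(16/8) ≈ 0.2500.
C₀ = D/Vd = 1840/80 ≈ 23.000 μg/mL.
Before the 6th dose, 5 doses have been given. Superposition: Cmin = C₀·(f + f² + … + f^5).
≈ 23.000 × (0.2500 + 0.0625 + 0.0156 + 0.0039 + 0.0010) ≈ 23.000 × 0.3330 ≈ 7.659 μg/mL.

7.7 μg/mL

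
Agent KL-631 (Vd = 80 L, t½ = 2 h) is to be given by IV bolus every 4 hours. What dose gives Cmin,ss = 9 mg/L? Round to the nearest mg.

2160 mg

τ/t½ = 4/2 ≈ 2, so f = (1/2)^(4/2) ≈ 0.250000.
Cmin,ss = (D/Vd)·f/(1−f), so D = Cmin,ss·Vd·(1−f)/f.
D = 9 × 80 × (1−f)/f ≈ 9 × 80 × 3.00000 ≈ 2160.00 mg.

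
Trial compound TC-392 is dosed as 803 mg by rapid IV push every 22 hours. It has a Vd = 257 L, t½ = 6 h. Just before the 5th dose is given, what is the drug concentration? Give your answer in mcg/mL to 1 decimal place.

f = (1/2)^(τ/t½) = (1/2)^(22/6) ≈ 0.0787.
C₀ = D/Vd = 803/257 ≈ 3.125 mcg/mL.
Before the 5th dose, 4 doses have been given. Superposition: Cmin = C₀·(f + f² + … + f^4).
≈ 3.125 × (0.0787 + 0.0062 + 0.0005 + 0.0000) ≈ 3.125 × 0.0854 ≈ 0.267 mcg/mL.

0.3 mcg/mL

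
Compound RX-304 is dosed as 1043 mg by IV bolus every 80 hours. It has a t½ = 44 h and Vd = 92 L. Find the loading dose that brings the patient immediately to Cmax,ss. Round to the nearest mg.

1456 mg

f = (1/2)^(80/44) ≈ 0.283578; accumulation ratio R = 1/(1−f) ≈ 1.39583.
Loading dose to hit Cmax,ss on first dose: D_load = D_maint·R ≈ 1043 × 1.39583 ≈ 1455.85 mg.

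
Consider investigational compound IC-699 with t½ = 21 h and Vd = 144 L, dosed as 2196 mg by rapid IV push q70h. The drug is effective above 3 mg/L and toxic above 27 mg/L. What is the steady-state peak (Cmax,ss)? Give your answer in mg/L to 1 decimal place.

16.9 mg/L

Over one 70-h interval, 70/21 ≈ 3.3333 half-lives elapse, leaving f ≈ 0.0992 of each dose.
Accumulation ratio R = 1/(1 − f) ≈ 1/0.9008 ≈ 1.1101.
Each bolus raises the concentration by D/Vd = 2196/144 ≈ 15.250 mg/L.
Steady-state peak Cmax,ss = C₀·R ≈ 15.250 × 1.1101 ≈ 16.929 mg/L.
Peak 16.9 mg/L vs MTC 27 mg/L: below toxic threshold.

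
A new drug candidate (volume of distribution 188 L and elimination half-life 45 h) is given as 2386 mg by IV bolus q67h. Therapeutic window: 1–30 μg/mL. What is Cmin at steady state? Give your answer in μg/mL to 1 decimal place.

7.0 μg/mL

Over one 67-h interval, 67/45 ≈ 1.4889 half-lives elapse, leaving f ≈ 0.3563 of each dose.
Each bolus raises the concentration by D/Vd = 2386/188 ≈ 12.691 μg/mL.
Steady-state trough Cmin,ss = C₀·f/(1−f) ≈ 12.691 × 0.3563/0.6437 ≈ 7.025 μg/mL.
Trough 7.0 μg/mL vs MEC 1 μg/mL: adequate.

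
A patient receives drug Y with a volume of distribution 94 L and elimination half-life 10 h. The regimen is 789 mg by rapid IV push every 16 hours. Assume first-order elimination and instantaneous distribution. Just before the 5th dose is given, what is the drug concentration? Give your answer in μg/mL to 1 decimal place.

f = (1/2)^(τ/t½) = (1/2)^(16/10) ≈ 0.3299.
C₀ = D/Vd = 789/94 ≈ 8.394 μg/mL.
Before the 5th dose, 4 doses have been given. Superposition: Cmin = C₀·(f + f² + … + f^4).
≈ 8.394 × (0.3299 + 0.1088 + 0.0359 + 0.0118) ≈ 8.394 × 0.4864 ≈ 4.083 μg/mL.

4.1 μg/mL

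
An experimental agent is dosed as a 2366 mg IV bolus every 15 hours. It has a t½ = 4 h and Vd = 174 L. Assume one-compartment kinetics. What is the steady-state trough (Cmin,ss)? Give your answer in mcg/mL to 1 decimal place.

1.1 mcg/mL

τ/t½ = 15/4 ≈ 3.75, so fraction remaining f = (1/2)^(15/4) ≈ 0.0743.
Each bolus raises the concentration by D/Vd = 2366/174 ≈ 13.598 mcg/mL.
Steady-state trough Cmin,ss = C₀·f/(1−f) ≈ 13.598 × 0.0743/0.9257 ≈ 1.091 mcg/mL.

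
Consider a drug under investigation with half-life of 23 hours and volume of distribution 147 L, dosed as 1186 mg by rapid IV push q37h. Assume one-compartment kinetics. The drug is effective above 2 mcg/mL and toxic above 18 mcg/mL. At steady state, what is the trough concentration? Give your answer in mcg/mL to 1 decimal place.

3.9 mcg/mL

k = ln2/t½ = ln2/23 ≈ 0.030137 h⁻¹; fraction remaining f = e^(−kτ) = e^(−0.030137×37) ≈ 0.3279.
Each bolus raises the concentration by D/Vd = 1186/147 ≈ 8.068 mcg/mL.
Steady-state trough Cmin,ss = C₀·f/(1−f) ≈ 8.068 × 0.3279/0.6721 ≈ 3.936 mcg/mL.
Trough 3.9 mcg/mL vs MEC 2 mcg/mL: adequate.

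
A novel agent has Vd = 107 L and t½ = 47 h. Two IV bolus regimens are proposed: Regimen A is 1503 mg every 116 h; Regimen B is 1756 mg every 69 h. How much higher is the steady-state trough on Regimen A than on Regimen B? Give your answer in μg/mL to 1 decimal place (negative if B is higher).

-6.2 μg/mL

Regimen A: f = (1/2)^(116/47) ≈ 0.1807; Cmin,ss = (1503/107)·f/(1−f) ≈ 3.098 μg/mL.
Regimen B: f = (1/2)^(69/47) ≈ 0.3615; Cmin,ss = (1756/107)·f/(1−f) ≈ 9.292 μg/mL.
Difference ≈ 3.098 − 9.292 ≈ -6.194 μg/mL.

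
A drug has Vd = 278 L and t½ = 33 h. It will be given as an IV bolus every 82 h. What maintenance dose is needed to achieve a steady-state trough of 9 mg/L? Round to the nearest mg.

11504 mg

τ/t½ = 82/33 ≈ 2.4848, so f = (1/2)^(82/33) ≈ 0.178643.
Cmin,ss = (D/Vd)·f/(1−f), so D = Cmin,ss·Vd·(1−f)/f.
D = 9 × 278 × (1−f)/f ≈ 9 × 278 × 4.59776 ≈ 11503.60 mg.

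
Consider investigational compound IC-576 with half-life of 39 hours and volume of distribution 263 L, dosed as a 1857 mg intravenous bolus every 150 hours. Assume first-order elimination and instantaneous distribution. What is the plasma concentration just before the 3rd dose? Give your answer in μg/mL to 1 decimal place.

0.5 μg/mL

f = (1/2)^(τ/t½) = (1/2)^(150/39) ≈ 0.0695.
C₀ = D/Vd = 1857/263 ≈ 7.061 μg/mL.
Before the 3rd dose, 2 doses have been given. Superposition: Cmin = C₀·(f + f²).
≈ 7.061 × (0.0695 + 0.0048) ≈ 7.061 × 0.0743 ≈ 0.525 μg/mL.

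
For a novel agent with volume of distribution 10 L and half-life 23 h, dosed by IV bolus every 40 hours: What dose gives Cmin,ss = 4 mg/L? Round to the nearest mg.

94 mg

τ/t½ = 40/23 ≈ 1.7391, so f = (1/2)^(40/23) ≈ 0.299550.
Cmin,ss = (D/Vd)·f/(1−f), so D = Cmin,ss·Vd·(1−f)/f.
D = 4 × 10 × (1−f)/f ≈ 4 × 10 × 2.33834 ≈ 93.53 mg.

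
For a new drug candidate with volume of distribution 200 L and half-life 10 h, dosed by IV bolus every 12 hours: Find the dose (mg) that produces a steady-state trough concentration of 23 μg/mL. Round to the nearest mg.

τ/t½ = 12/10 ≈ 1.2, so f = (1/2)^(12/10) ≈ 0.435275.
Cmin,ss = (D/Vd)·f/(1−f), so D = Cmin,ss·Vd·(1−f)/f.
D = 23 × 200 × (1−f)/f ≈ 23 × 200 × 1.29740 ≈ 5968.04 mg.

5968 mg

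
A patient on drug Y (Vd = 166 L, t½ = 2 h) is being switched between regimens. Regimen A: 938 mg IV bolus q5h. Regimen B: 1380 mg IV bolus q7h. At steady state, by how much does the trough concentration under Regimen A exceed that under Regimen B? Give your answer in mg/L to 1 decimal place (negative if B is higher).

Regimen A: f = (1/2)^(5/2) ≈ 0.1768; Cmin,ss = (938/166)·f/(1−f) ≈ 1.214 mg/L.
Regimen B: f = (1/2)^(7/2) ≈ 0.0884; Cmin,ss = (1380/166)·f/(1−f) ≈ 0.806 mg/L.
Difference ≈ 1.214 − 0.806 ≈ 0.408 mg/L.

0.4 mg/L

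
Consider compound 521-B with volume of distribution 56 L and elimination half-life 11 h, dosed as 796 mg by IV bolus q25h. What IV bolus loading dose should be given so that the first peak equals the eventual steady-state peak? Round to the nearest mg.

f = (1/2)^(25/11) ≈ 0.206938; accumulation ratio R = 1/(1−f) ≈ 1.26094.
Loading dose to hit Cmax,ss on first dose: D_load = D_maint·R ≈ 796 × 1.26094 ≈ 1003.71 mg.

1004 mg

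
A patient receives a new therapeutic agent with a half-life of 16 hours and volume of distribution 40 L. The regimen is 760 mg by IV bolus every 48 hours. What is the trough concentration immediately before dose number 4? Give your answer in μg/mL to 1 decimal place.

2.7 μg/mL

f = (1/2)^(τ/t½) = (1/2)^(48/16) ≈ 0.1250.
C₀ = D/Vd = 760/40 ≈ 19.000 μg/mL.
Before the 4th dose, 3 doses have been given. Superposition: Cmin = C₀·(f + f² + … + f^3).
≈ 19.000 × (0.1250 + 0.0156 + 0.0020) ≈ 19.000 × 0.1426 ≈ 2.709 μg/mL.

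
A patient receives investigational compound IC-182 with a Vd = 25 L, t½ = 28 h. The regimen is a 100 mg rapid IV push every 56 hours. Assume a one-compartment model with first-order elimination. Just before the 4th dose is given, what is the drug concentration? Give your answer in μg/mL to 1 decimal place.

1.3 μg/mL

f = (1/2)^(τ/t½) = (1/2)^(56/28) ≈ 0.2500.
C₀ = D/Vd = 100/25 ≈ 4.000 μg/mL.
Before the 4th dose, 3 doses have been given. Superposition: Cmin = C₀·(f + f² + … + f^3).
≈ 4.000 × (0.2500 + 0.0625 + 0.0156) ≈ 4.000 × 0.3281 ≈ 1.312 μg/mL.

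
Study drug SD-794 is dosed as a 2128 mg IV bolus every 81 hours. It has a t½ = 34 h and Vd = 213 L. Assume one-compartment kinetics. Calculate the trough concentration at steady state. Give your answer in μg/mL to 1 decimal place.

2.4 μg/mL

k = ln2/t½ = ln2/34 ≈ 0.020387 h⁻¹; fraction remaining f = e^(−kτ) = e^(−0.020387×81) ≈ 0.1918.
Single-dose peak C₀ = D/Vd = 2128/213 ≈ 9.991 μg/mL.
Steady-state trough Cmin,ss = C₀·f/(1−f) ≈ 9.991 × 0.1918/0.8082 ≈ 2.371 μg/mL.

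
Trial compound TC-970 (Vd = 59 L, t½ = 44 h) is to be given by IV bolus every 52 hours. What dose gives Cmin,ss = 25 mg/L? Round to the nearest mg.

1871 mg

τ/t½ = 52/44 ≈ 1.1818, so f = (1/2)^(52/44) ≈ 0.440796.
Cmin,ss = (D/Vd)·f/(1−f), so D = Cmin,ss·Vd·(1−f)/f.
D = 25 × 59 × (1−f)/f ≈ 25 × 59 × 1.26862 ≈ 1871.21 mg.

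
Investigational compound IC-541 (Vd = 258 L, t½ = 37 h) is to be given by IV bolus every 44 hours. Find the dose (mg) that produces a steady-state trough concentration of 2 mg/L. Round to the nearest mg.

τ/t½ = 44/37 ≈ 1.1892, so f = (1/2)^(44/37) ≈ 0.438549.
Cmin,ss = (D/Vd)·f/(1−f), so D = Cmin,ss·Vd·(1−f)/f.
D = 2 × 258 × (1−f)/f ≈ 2 × 258 × 1.28025 ≈ 660.61 mg.

661 mg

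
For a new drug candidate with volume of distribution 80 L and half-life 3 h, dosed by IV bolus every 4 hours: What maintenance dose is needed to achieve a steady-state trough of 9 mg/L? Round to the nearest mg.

τ/t½ = 4/3 ≈ 1.3333, so f = (1/2)^(4/3) ≈ 0.396850.
Cmin,ss = (D/Vd)·f/(1−f), so D = Cmin,ss·Vd·(1−f)/f.
D = 9 × 80 × (1−f)/f ≈ 9 × 80 × 1.51984 ≈ 1094.28 mg.

1094 mg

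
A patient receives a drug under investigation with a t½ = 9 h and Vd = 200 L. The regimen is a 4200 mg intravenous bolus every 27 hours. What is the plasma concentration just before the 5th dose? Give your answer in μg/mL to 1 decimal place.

3.0 μg/mL

f = (1/2)^(τ/t½) = (1/2)^(27/9) ≈ 0.1250.
C₀ = D/Vd = 4200/200 ≈ 21.000 μg/mL.
Before the 5th dose, 4 doses have been given. Superposition: Cmin = C₀·(f + f² + … + f^4).
≈ 21.000 × (0.1250 + 0.0156 + 0.0020 + 0.0002) ≈ 21.000 × 0.1428 ≈ 2.999 μg/mL.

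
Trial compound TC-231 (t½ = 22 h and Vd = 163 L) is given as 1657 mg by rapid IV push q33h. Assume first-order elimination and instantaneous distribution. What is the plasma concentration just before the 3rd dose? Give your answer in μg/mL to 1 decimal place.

f = (1/2)^(τ/t½) = (1/2)^(33/22) ≈ 0.3536.
C₀ = D/Vd = 1657/163 ≈ 10.166 μg/mL.
Before the 3rd dose, 2 doses have been given. Superposition: Cmin = C₀·(f + f²).
≈ 10.166 × (0.3536 + 0.1250) ≈ 10.166 × 0.4786 ≈ 4.865 μg/mL.

4.9 μg/mL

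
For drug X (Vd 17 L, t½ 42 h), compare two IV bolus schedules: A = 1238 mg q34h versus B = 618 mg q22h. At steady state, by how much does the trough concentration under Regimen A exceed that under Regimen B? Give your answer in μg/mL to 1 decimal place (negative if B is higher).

13.7 μg/mL

Regimen A: f = (1/2)^(34/42) ≈ 0.5706; Cmin,ss = (1238/17)·f/(1−f) ≈ 96.770 μg/mL.
Regimen B: f = (1/2)^(22/42) ≈ 0.6955; Cmin,ss = (618/17)·f/(1−f) ≈ 83.033 μg/mL.
Difference ≈ 96.770 − 83.033 ≈ 13.737 μg/mL.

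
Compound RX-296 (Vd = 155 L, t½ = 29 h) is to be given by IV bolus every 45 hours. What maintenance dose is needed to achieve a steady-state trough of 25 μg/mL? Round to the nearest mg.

τ/t½ = 45/29 ≈ 1.5517, so f = (1/2)^(45/29) ≈ 0.341102.
Cmin,ss = (D/Vd)·f/(1−f), so D = Cmin,ss·Vd·(1−f)/f.
D = 25 × 155 × (1−f)/f ≈ 25 × 155 × 1.93167 ≈ 7485.22 mg.

7485 mg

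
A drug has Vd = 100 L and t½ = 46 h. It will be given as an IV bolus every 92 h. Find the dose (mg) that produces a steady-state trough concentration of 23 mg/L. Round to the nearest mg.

τ/t½ = 92/46 ≈ 2, so f = (1/2)^(92/46) ≈ 0.250000.
Cmin,ss = (D/Vd)·f/(1−f), so D = Cmin,ss·Vd·(1−f)/f.
D = 23 × 100 × (1−f)/f ≈ 23 × 100 × 3.00000 ≈ 6900.00 mg.

6900 mg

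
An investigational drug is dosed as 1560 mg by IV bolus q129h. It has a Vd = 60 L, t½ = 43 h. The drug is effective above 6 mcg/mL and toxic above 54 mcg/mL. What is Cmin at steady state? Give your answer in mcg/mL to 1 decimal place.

The dosing interval is 3 half-lives, so f = 2^(−3) = 0.125.
Accumulation ratio R = 1/(1 − f) = 1/0.875 = 8/7.
Single-dose peak C₀ = D/Vd = 1560/60 = 26 mcg/mL.
Steady-state peak Cmax,ss = C₀·R = 26 × 8/7 ≈ 29.714 mcg/mL.
Steady-state trough Cmin,ss = Cmax,ss·f ≈ 29.714 × 0.125 ≈ 3.714 mcg/mL.
Trough 3.7 mcg/mL vs MEC 6 mcg/mL: subtherapeutic.

3.7 mcg/mL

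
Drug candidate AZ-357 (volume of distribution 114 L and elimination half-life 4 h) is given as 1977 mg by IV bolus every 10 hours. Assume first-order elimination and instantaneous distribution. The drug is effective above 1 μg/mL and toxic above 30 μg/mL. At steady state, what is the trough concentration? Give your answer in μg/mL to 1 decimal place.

3.7 μg/mL

Over one 10-h interval, 10/4 ≈ 2.5 half-lives elapse, leaving f ≈ 0.1768 of each dose.
Accumulation ratio R = 1/(1 − f) ≈ 1/0.8232 ≈ 1.2148.
Each bolus raises the concentration by D/Vd = 1977/114 ≈ 17.342 μg/mL.
Steady-state peak Cmax,ss = C₀·R ≈ 17.342 × 1.2148 ≈ 21.067 μg/mL.
Steady-state trough Cmin,ss = Cmax,ss·f ≈ 21.067 × 0.1768 ≈ 3.725 μg/mL.
Trough 3.7 μg/mL vs MEC 1 μg/mL: adequate.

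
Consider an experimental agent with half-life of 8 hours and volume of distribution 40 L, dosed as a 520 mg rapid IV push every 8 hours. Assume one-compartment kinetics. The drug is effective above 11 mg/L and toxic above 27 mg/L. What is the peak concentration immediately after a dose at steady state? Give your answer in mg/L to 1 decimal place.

The dosing interval is 1 half-life, so f = 2^(−1) = 0.5.
Accumulation ratio R = 1/(1 − f) = 1/0.5 = 2/1.
Single-dose peak C₀ = D/Vd = 520/40 = 13 mg/L.
Steady-state peak Cmax,ss = C₀·R = 13 × 2/1 ≈ 26.000 mg/L.
Peak 26.0 mg/L vs MTC 27 mg/L: below toxic threshold.

26.0 mg/L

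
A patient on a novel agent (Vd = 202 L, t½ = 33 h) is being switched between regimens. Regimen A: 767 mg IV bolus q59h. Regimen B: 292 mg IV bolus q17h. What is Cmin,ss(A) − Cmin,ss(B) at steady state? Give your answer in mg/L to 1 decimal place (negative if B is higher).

-1.8 mg/L

Regimen A: f = (1/2)^(59/33) ≈ 0.2896; Cmin,ss = (767/202)·f/(1−f) ≈ 1.548 mg/L.
Regimen B: f = (1/2)^(17/33) ≈ 0.6997; Cmin,ss = (292/202)·f/(1−f) ≈ 3.368 mg/L.
Difference ≈ 1.548 − 3.368 ≈ -1.820 mg/L.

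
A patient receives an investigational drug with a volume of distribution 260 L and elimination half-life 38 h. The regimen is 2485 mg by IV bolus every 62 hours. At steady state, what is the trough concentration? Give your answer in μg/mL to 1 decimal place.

τ/t½ = 62/38 ≈ 1.6316, so fraction remaining f = (1/2)^(62/38) ≈ 0.3227.
Each bolus raises the concentration by D/Vd = 2485/260 ≈ 9.558 μg/mL.
Steady-state trough Cmin,ss = C₀·f/(1−f) ≈ 9.558 × 0.3227/0.6773 ≈ 4.554 μg/mL.

4.6 μg/mL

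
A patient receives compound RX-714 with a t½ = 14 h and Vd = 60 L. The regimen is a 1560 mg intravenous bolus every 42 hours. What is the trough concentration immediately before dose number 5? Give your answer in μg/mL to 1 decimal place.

3.7 μg/mL

f = (1/2)^(τ/t½) = (1/2)^(42/14) ≈ 0.1250.
C₀ = D/Vd = 1560/60 ≈ 26.000 μg/mL.
Before the 5th dose, 4 doses have been given. Superposition: Cmin = C₀·(f + f² + … + f^4).
≈ 26.000 × (0.1250 + 0.0156 + 0.0020 + 0.0002) ≈ 26.000 × 0.1428 ≈ 3.713 μg/mL.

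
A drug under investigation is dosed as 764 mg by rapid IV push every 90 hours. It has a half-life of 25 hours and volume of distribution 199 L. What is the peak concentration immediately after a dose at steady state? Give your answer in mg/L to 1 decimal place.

τ/t½ = 90/25 ≈ 3.6, so fraction remaining f = (1/2)^(90/25) ≈ 0.0825.
Accumulation ratio R = 1/(1 − f) ≈ 1/0.9175 ≈ 1.0899.
Each bolus raises the concentration by D/Vd = 764/199 ≈ 3.839 mg/L.
Steady-state peak Cmax,ss = C₀·R ≈ 3.839 × 1.0899 ≈ 4.184 mg/L.

4.2 mg/L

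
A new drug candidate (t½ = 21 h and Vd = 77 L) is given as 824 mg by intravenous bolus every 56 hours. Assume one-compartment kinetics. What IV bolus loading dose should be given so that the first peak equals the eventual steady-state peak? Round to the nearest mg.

978 mg

f = (1/2)^(56/21) ≈ 0.157490; accumulation ratio R = 1/(1−f) ≈ 1.18693.
Loading dose to hit Cmax,ss on first dose: D_load = D_maint·R ≈ 824 × 1.18693 ≈ 978.03 mg.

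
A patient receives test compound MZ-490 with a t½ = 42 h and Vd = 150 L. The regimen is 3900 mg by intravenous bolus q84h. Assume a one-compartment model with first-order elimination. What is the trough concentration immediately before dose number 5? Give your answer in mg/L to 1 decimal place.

f = (1/2)^(τ/t½) = (1/2)^(84/42) ≈ 0.2500.
C₀ = D/Vd = 3900/150 ≈ 26.000 mg/L.
Before the 5th dose, 4 doses have been given. Superposition: Cmin = C₀·(f + f² + … + f^4).
≈ 26.000 × (0.2500 + 0.0625 + 0.0156 + 0.0039) ≈ 26.000 × 0.3320 ≈ 8.632 mg/L.

8.6 mg/L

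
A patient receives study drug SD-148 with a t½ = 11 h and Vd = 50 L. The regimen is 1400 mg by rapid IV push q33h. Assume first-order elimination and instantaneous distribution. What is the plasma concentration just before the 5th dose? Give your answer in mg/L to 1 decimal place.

f = (1/2)^(τ/t½) = (1/2)^(33/11) ≈ 0.1250.
C₀ = D/Vd = 1400/50 ≈ 28.000 mg/L.
Before the 5th dose, 4 doses have been given. Superposition: Cmin = C₀·(f + f² + … + f^4).
≈ 28.000 × (0.1250 + 0.0156 + 0.0020 + 0.0002) ≈ 28.000 × 0.1428 ≈ 3.998 mg/L.

4.0 mg/L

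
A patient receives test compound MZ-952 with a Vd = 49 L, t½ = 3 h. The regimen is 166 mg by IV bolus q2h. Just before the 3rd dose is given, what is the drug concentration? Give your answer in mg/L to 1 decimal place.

3.5 mg/L

f = (1/2)^(τ/t½) = (1/2)^(2/3) ≈ 0.6300.
C₀ = D/Vd = 166/49 ≈ 3.388 mg/L.
Before the 3rd dose, 2 doses have been given. Superposition: Cmin = C₀·(f + f²).
≈ 3.388 × (0.6300 + 0.3969) ≈ 3.388 × 1.0269 ≈ 3.479 mg/L.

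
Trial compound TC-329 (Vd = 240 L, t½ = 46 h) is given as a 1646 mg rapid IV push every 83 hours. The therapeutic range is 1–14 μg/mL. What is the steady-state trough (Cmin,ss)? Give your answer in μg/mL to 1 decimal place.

2.8 μg/mL

τ/t½ = 83/46 ≈ 1.8043, so fraction remaining f = (1/2)^(83/46) ≈ 0.2863.
At steady state, accumulation factor R = 1/(1 − e^(−kτ)) ≈ 1.4011.
Each bolus raises the concentration by D/Vd = 1646/240 ≈ 6.858 μg/mL.
Steady-state peak Cmax,ss = C₀·R ≈ 6.858 × 1.4011 ≈ 9.609 μg/mL.
Steady-state trough Cmin,ss = Cmax,ss·f ≈ 9.609 × 0.2863 ≈ 2.751 μg/mL.
Trough 2.8 μg/mL vs MEC 1 μg/mL: adequate.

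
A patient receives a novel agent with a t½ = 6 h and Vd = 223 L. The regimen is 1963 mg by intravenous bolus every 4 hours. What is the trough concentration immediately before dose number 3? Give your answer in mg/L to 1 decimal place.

f = (1/2)^(τ/t½) = (1/2)^(4/6) ≈ 0.6300.
C₀ = D/Vd = 1963/223 ≈ 8.803 mg/L.
Before the 3rd dose, 2 doses have been given. Superposition: Cmin = C₀·(f + f²).
≈ 8.803 × (0.6300 + 0.3969) ≈ 8.803 × 1.0269 ≈ 9.040 mg/L.

9.0 mg/L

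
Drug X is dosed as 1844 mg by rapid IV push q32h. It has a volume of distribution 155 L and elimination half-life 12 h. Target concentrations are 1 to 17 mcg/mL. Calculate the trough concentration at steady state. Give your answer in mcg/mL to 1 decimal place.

k = ln2/t½ = ln2/12 ≈ 0.057762 h⁻¹; fraction remaining f = e^(−kτ) = e^(−0.057762×32) ≈ 0.1575.
Accumulation ratio R = 1/(1 − f) ≈ 1/0.8425 ≈ 1.1869.
Each bolus raises the concentration by D/Vd = 1844/155 ≈ 11.897 mcg/mL.
Steady-state peak Cmax,ss = C₀·R ≈ 11.897 × 1.1869 ≈ 14.121 mcg/mL.
One interval later, Cmin,ss = Cmax,ss·e^(−kτ) ≈ 14.121 × 0.1575 ≈ 2.224 mcg/mL.
Trough 2.2 mcg/mL vs MEC 1 mcg/mL: adequate.

2.2 mcg/mL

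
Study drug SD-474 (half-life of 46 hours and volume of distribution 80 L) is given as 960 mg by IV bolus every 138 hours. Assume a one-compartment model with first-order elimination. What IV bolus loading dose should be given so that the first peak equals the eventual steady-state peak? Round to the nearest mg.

1097 mg

f = (1/2)^(138/46) ≈ 0.125000; accumulation ratio R = 1/(1−f) ≈ 1.14286.
Loading dose to hit Cmax,ss on first dose: D_load = D_maint·R ≈ 960 × 1.14286 ≈ 1097.15 mg.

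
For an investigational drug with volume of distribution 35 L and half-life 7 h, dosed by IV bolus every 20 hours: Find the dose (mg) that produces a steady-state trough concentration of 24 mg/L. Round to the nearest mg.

5246 mg

τ/t½ = 20/7 ≈ 2.8571, so f = (1/2)^(20/7) ≈ 0.138011.
Cmin,ss = (D/Vd)·f/(1−f), so D = Cmin,ss·Vd·(1−f)/f.
D = 24 × 35 × (1−f)/f ≈ 24 × 35 × 6.24580 ≈ 5246.47 mg.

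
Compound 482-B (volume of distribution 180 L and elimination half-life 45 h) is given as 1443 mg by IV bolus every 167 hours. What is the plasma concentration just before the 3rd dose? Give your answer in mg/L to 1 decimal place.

f = (1/2)^(τ/t½) = (1/2)^(167/45) ≈ 0.0764.
C₀ = D/Vd = 1443/180 ≈ 8.017 mg/L.
Before the 3rd dose, 2 doses have been given. Superposition: Cmin = C₀·(f + f²).
≈ 8.017 × (0.0764 + 0.0058) ≈ 8.017 × 0.0822 ≈ 0.659 mg/L.

0.7 mg/L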